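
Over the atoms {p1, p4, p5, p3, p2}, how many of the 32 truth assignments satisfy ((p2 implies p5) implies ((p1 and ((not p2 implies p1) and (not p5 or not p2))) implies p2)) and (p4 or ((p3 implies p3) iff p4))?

12

Initial set: {(((p2 implies p5) implies ((p1 and ((not p2 implies p1) and (not p5 or not p2))) implies p2)) and (p4 or ((p3 implies p3) iff p4)))}.
(((p2 implies p5) implies ((p1 and ((not p2 implies p1) and (not p5 or not p2))) implies p2)) and (p4 or ((p3 implies p3) iff p4))): α-rule — add ((p2 implies p5) implies ((p1 and ((not p2 implies p1) and (not p5 or not p2))) implies p2)), (p4 or ((p3 implies p3) iff p4)).
((p2 implies p5) implies ((p1 and ((not p2 implies p1) and (not p5 or not p2))) implies p2)): β-rule — branch into not (p2 implies p5)  //  ((p1 and ((not p2 implies p1) and (not p5 or not p2))) implies p2).
  branch 1 (add not (p2 implies p5)):
    not (p2 implies p5): α-rule — add p2, not p5.
    (p4 or ((p3 implies p3) iff p4)): β-rule — branch into p4  //  ((p3 implies p3) iff p4).
      branch 1.1 (add p4):
        ○ open, literals {p2=T, p4=T, p5=F}.
      branch 1.2 (add ((p3 implies p3) iff p4)):
        ((p3 implies p3) iff p4): β-rule — branch into (p3 implies p3), p4  //  not (p3 implies p3), not p4.
          branch 1.2.1 (add (p3 implies p3), p4):
            (p3 implies p3): β-rule — branch into not p3  //  p3.
              branch 1.2.1.1 (add not p3):
                ○ open, literals {p2=T, p3=F, p4=T, p5=F}.
              branch 1.2.1.2 (add p3):
                ○ open, literals {p2=T, p3=T, p4=T, p5=F}.
          branch 1.2.2 (add not (p3 implies p3), not p4):
            not (p3 implies p3): α-rule — add p3, not p3.
            × closes — contains both p3 and not p3.
  branch 2 (add ((p1 and ((not p2 implies p1) and (not p5 or not p2))) implies p2)):
    (p4 or ((p3 implies p3) iff p4)): β-rule — branch into p4  //  ((p3 implies p3) iff p4).
      branch 2.1 (add p4):
        ((p1 and ((not p2 implies p1) and (not p5 or not p2))) implies p2): β-rule — branch into not (p1 and ((not p2 implies p1) and (not p5 or not p2)))  //  p2.
          branch 2.1.1 (add not (p1 and ((not p2 implies p1) and (not p5 or not p2)))):
            not (p1 and ((not p2 implies p1) and (not p5 or not p2))): β-rule — branch into not p1  //  not ((not p2 implies p1) and (not p5 or not p2)).
              branch 2.1.1.1 (add not p1):
                ○ open, literals {p1=F, p4=T}.
              branch 2.1.1.2 (add not ((not p2 implies p1) and (not p5 or not p2))):
                not ((not p2 implies p1) and (not p5 or not p2)): β-rule — branch into not (not p2 implies p1)  //  not (not p5 or not p2).
                  branch 2.1.1.2.1 (add not (not p2 implies p1)):
                    not (not p2 implies p1): α-rule — add not p2, not p1.
                    ○ open, literals {p1=F, p2=F, p4=T}.
                  branch 2.1.1.2.2 (add not (not p5 or not p2)):
                    not (not p5 or not p2): α-rule — add not not p5, not not p2.
                    ○ open, literals {p2=T, p4=T, p5=T}.
          branch 2.1.2 (add p2):
            ○ open, literals {p2=T, p4=T}.
      branch 2.2 (add ((p3 implies p3) iff p4)):
        ((p1 and ((not p2 implies p1) and (not p5 or not p2))) implies p2): β-rule — branch into not (p1 and ((not p2 implies p1) and (not p5 or not p2)))  //  p2.
          branch 2.2.1 (add not (p1 and ((not p2 implies p1) and (not p5 or not p2)))):
            ((p3 implies p3) iff p4): β-rule — branch into (p3 implies p3), p4  //  not (p3 implies p3), not p4.
              branch 2.2.1.1 (add (p3 implies p3), p4):
                not (p1 and ((not p2 implies p1) and (not p5 or not p2))): β-rule — branch into not p1  //  not ((not p2 implies p1) and (not p5 or not p2)).
                  branch 2.2.1.1.1 (add not p1):
                    (p3 implies p3): β-rule — branch into not p3  //  p3.
                      branch 2.2.1.1.1.1 (add not p3):
                        ○ open, literals {p1=F, p3=F, p4=T}.
                      branch 2.2.1.1.1.2 (add p3):
                        ○ open, literals {p1=F, p3=T, p4=T}.
                  branch 2.2.1.1.2 (add not ((not p2 implies p1) and (not p5 or not p2))):
                    (p3 implies p3): β-rule — branch into not p3  //  p3.
                      branch 2.2.1.1.2.1 (add not p3):
                        not ((not p2 implies p1) and (not p5 or not p2)): β-rule — branch into not (not p2 implies p1)  //  not (not p5 or not p2).
                          branch 2.2.1.1.2.1.1 (add not (not p2 implies p1)):
                            not (not p2 implies p1): α-rule — add not p2, not p1.
                            ○ open, literals {p1=F, p2=F, p3=F, p4=T}.
                          branch 2.2.1.1.2.1.2 (add not (not p5 or not p2)):
                            not (not p5 or not p2): α-rule — add not not p5, not not p2.
                            ○ open, literals {p2=T, p3=F, p4=T, p5=T}.
                      branch 2.2.1.1.2.2 (add p3):
                        not ((not p2 implies p1) and (not p5 or not p2)): β-rule — branch into not (not p2 implies p1)  //  not (not p5 or not p2).
                          branch 2.2.1.1.2.2.1 (add not (not p2 implies p1)):
                            not (not p2 implies p1): α-rule — add not p2, not p1.
                            ○ open, literals {p1=F, p2=F, p3=T, p4=T}.
                          branch 2.2.1.1.2.2.2 (add not (not p5 or not p2)):
                            not (not p5 or not p2): α-rule — add not not p5, not not p2.
                            ○ open, literals {p2=T, p3=T, p4=T, p5=T}.
              branch 2.2.1.2 (add not (p3 implies p3), not p4):
                not (p3 implies p3): α-rule — add p3, not p3.
                × closes — contains both p3 and not p3.
          branch 2.2.2 (add p2):
            ((p3 implies p3) iff p4): β-rule — branch into (p3 implies p3), p4  //  not (p3 implies p3), not p4.
              branch 2.2.2.1 (add (p3 implies p3), p4):
                (p3 implies p3): β-rule — branch into not p3  //  p3.
                  branch 2.2.2.1.1 (add not p3):
                    ○ open, literals {p2=T, p3=F, p4=T}.
                  branch 2.2.2.1.2 (add p3):
                    ○ open, literals {p2=T, p3=T, p4=T}.
              branch 2.2.2.2 (add not (p3 implies p3), not p4):
                not (p3 implies p3): α-rule — add p3, not p3.
                × closes — contains both p3 and not p3.
3 branches closed, 15 open.
Each open branch fixes some atoms; the unmentioned ones are free. Counting distinct full assignments: branch {p2=T, p4=T, p5=F} (p1, p3) contributes 4 new; branch {p2=T, p3=F, p4=T, p5=F} (p1) contributes 0 new; branch {p2=T, p3=T, p4=T, p5=F} (p1) contributes 0 new; branch {p1=F, p4=T} (p5, p3, p2) contributes 6 new; branch {p1=F, p2=F, p4=T} (p5, p3) contributes 0 new; branch {p2=T, p4=T, p5=T} (p1, p3) contributes 2 new; branch {p2=T, p4=T} (p1, p5, p3) contributes 0 new; branch {p1=F, p3=F, p4=T} (p5, p2) contributes 0 new; branch {p1=F, p3=T, p4=T} (p5, p2) contributes 0 new; branch {p1=F, p2=F, p3=F, p4=T} (p5) contributes 0 new; branch {p2=T, p3=F, p4=T, p5=T} (p1) contributes 0 new; branch {p1=F, p2=F, p3=T, p4=T} (p5) contributes 0 new; branch {p2=T, p3=T, p4=T, p5=T} (p1) contributes 0 new; branch {p2=T, p3=F, p4=T} (p1, p5) contributes 0 new; branch {p2=T, p3=T, p4=T} (p1, p5) contributes 0 new. Total: 12.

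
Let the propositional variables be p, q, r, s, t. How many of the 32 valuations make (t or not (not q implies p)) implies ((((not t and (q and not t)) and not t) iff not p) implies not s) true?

Initial set: {((t or not (not q implies p)) implies ((((not t and (q and not t)) and not t) iff not p) implies not s))}.
((t or not (not q implies p)) implies ((((not t and (q and not t)) and not t) iff not p) implies not s)): β-rule — branch into not (t or not (not q implies p))  //  ((((not t and (q and not t)) and not t) iff not p) implies not s).
  branch 1 (add not (t or not (not q implies p))):
    not (t or not (not q implies p)): α-rule — add not t, not not (not q implies p).
    not not (not q implies p): β-rule — branch into not not q  //  p.
      branch 1.1 (add not not q):
        ○ open, literals {q=true, t=false}.
      branch 1.2 (add p):
        ○ open, literals {p=true, t=false}.
  branch 2 (add ((((not t and (q and not t)) and not t) iff not p) implies not s)):
    ((((not t and (q and not t)) and not t) iff not p) implies not s): β-rule — branch into not (((not t and (q and not t)) and not t) iff not p)  //  not s.
      branch 2.1 (add not (((not t and (q and not t)) and not t) iff not p)):
        not (((not t and (q and not t)) and not t) iff not p): β-rule — branch into ((not t and (q and not t)) and not t), not not p  //  not ((not t and (q and not t)) and not t), not p.
          branch 2.1.1 (add ((not t and (q and not t)) and not t), not not p):
            ((not t and (q and not t)) and not t): α-rule — add (not t and (q and not t)), not t.
            (not t and (q and not t)): α-rule — add not t, (q and not t).
            (q and not t): α-rule — add q, not t.
            ○ open, literals {p=true, q=true, t=false}.
          branch 2.1.2 (add not ((not t and (q and not t)) and not t), not p):
            not ((not t and (q and not t)) and not t): β-rule — branch into not (not t and (q and not t))  //  not not t.
              branch 2.1.2.1 (add not (not t and (q and not t))):
                not (not t and (q and not t)): β-rule — branch into not not t  //  not (q and not t).
                  branch 2.1.2.1.1 (add not not t):
                    ○ open, literals {p=false, t=true}.
                  branch 2.1.2.1.2 (add not (q and not t)):
                    not (q and not t): β-rule — branch into not q  //  not not t.
                      branch 2.1.2.1.2.1 (add not q):
                        ○ open, literals {p=false, q=false}.
                      branch 2.1.2.1.2.2 (add not not t):
                        ○ open, literals {p=false, t=true}.
              branch 2.1.2.2 (add not not t):
                ○ open, literals {p=false, t=true}.
      branch 2.2 (add not s):
        ○ open, literals {s=false}.
0 branches closed, 8 open.
Each open branch fixes some atoms; the unmentioned ones are free. Counting distinct full assignments: branch {q=true, t=false} (p, r, s) contributes 8 new; branch {p=true, t=false} (q, r, s) contributes 4 new; branch {p=true, q=true, t=false} (r, s) contributes 0 new; branch {p=false, t=true} (q, r, s) contributes 8 new; branch {p=false, q=false} (r, s, t) contributes 4 new; branch {p=false, t=true} (q, r, s) contributes 0 new; branch {p=false, t=true} (q, r, s) contributes 0 new; branch {s=false} (p, q, r, t) contributes 4 new. Total: 28.

28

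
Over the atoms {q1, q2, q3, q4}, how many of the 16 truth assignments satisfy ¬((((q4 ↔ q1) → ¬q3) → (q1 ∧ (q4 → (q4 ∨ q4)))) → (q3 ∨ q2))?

2

Initial set: {¬((((q4 ↔ q1) → ¬q3) → (q1 ∧ (q4 → (q4 ∨ q4)))) → (q3 ∨ q2))}.
¬((((q4 ↔ q1) → ¬q3) → (q1 ∧ (q4 → (q4 ∨ q4)))) → (q3 ∨ q2)): α-rule — add (((q4 ↔ q1) → ¬q3) → (q1 ∧ (q4 → (q4 ∨ q4)))), ¬(q3 ∨ q2).
¬(q3 ∨ q2): α-rule — add ¬q3, ¬q2.
(((q4 ↔ q1) → ¬q3) → (q1 ∧ (q4 → (q4 ∨ q4)))): β-rule — branch into ¬((q4 ↔ q1) → ¬q3)  //  (q1 ∧ (q4 → (q4 ∨ q4))).
  branch 1 (add ¬((q4 ↔ q1) → ¬q3)):
    ¬((q4 ↔ q1) → ¬q3): α-rule — add (q4 ↔ q1), ¬¬q3.
    × closes — contains both q3 and ¬q3.
  branch 2 (add (q1 ∧ (q4 → (q4 ∨ q4)))):
    (q1 ∧ (q4 → (q4 ∨ q4))): α-rule — add q1, (q4 → (q4 ∨ q4)).
    (q4 → (q4 ∨ q4)): β-rule — branch into ¬q4  //  (q4 ∨ q4).
      branch 2.1 (add ¬q4):
        ○ open, literals {q1=T, q2=F, q3=F, q4=F}.
      branch 2.2 (add (q4 ∨ q4)):
        (q4 ∨ q4): β-rule — branch into q4  //  q4.
          branch 2.2.1 (add q4):
            ○ open, literals {q1=T, q2=F, q3=F, q4=T}.
          branch 2.2.2 (add q4):
            ○ open, literals {q1=T, q2=F, q3=F, q4=T}.
1 branch closed, 3 open.
Each open branch fixes some atoms; the unmentioned ones are free. Counting distinct full assignments: branch {q1=T, q2=F, q3=F, q4=F} (none free) contributes 1 new; branch {q1=T, q2=F, q3=F, q4=T} (none free) contributes 1 new; branch {q1=T, q2=F, q3=F, q4=T} (none free) contributes 0 new. Total: 2.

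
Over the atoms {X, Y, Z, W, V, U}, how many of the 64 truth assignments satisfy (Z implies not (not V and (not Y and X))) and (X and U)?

Initial set: {((Z implies not (not V and (not Y and X))) and (X and U))}.
((Z implies not (not V and (not Y and X))) and (X and U)): α-rule — add (Z implies not (not V and (not Y and X))), (X and U).
(X and U): α-rule — add X, U.
(Z implies not (not V and (not Y and X))): β-rule — branch into not Z  //  not (not V and (not Y and X)).
  branch 1 (add not Z):
    ○ open, literals {U=true, X=true, Z=false}.
  branch 2 (add not (not V and (not Y and X))):
    not (not V and (not Y and X)): β-rule — branch into not not V  //  not (not Y and X).
      branch 2.1 (add not not V):
        ○ open, literals {U=true, V=true, X=true}.
      branch 2.2 (add not (not Y and X)):
        not (not Y and X): β-rule — branch into not not Y  //  not X.
          branch 2.2.1 (add not not Y):
            ○ open, literals {U=true, X=true, Y=true}.
          branch 2.2.2 (add not X):
            × closes — contains both X and not X.
1 branch closed, 3 open.
Each open branch fixes some atoms; the unmentioned ones are free. Counting distinct full assignments: branch {U=true, X=true, Z=false} (Y, W, V) contributes 8 new; branch {U=true, V=true, X=true} (Y, Z, W) contributes 4 new; branch {U=true, X=true, Y=true} (Z, W, V) contributes 2 new. Total: 14.

14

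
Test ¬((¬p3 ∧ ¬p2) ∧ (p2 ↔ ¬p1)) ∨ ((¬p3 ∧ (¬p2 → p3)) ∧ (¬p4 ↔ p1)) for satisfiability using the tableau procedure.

Initial set: {(¬((¬p3 ∧ ¬p2) ∧ (p2 ↔ ¬p1)) ∨ ((¬p3 ∧ (¬p2 → p3)) ∧ (¬p4 ↔ p1)))}.
(¬((¬p3 ∧ ¬p2) ∧ (p2 ↔ ¬p1)) ∨ ((¬p3 ∧ (¬p2 → p3)) ∧ (¬p4 ↔ p1))): β-rule — branch into ¬((¬p3 ∧ ¬p2) ∧ (p2 ↔ ¬p1))  //  ((¬p3 ∧ (¬p2 → p3)) ∧ (¬p4 ↔ p1)).
  branch 1 (add ¬((¬p3 ∧ ¬p2) ∧ (p2 ↔ ¬p1))):
    ¬((¬p3 ∧ ¬p2) ∧ (p2 ↔ ¬p1)): β-rule — branch into ¬(¬p3 ∧ ¬p2)  //  ¬(p2 ↔ ¬p1).
      branch 1.1 (add ¬(¬p3 ∧ ¬p2)):
        ¬(¬p3 ∧ ¬p2): β-rule — branch into ¬¬p3  //  ¬¬p2.
          branch 1.1.1 (add ¬¬p3):
            ○ open, literals {p3=true}.
          branch 1.1.2 (add ¬¬p2):
            ○ open, literals {p2=true}.
      branch 1.2 (add ¬(p2 ↔ ¬p1)):
        ¬(p2 ↔ ¬p1): β-rule — branch into p2, ¬¬p1  //  ¬p2, ¬p1.
          branch 1.2.1 (add p2, ¬¬p1):
            ○ open, literals {p1=true, p2=true}.
          branch 1.2.2 (add ¬p2, ¬p1):
            ○ open, literals {p1=false, p2=false}.
  branch 2 (add ((¬p3 ∧ (¬p2 → p3)) ∧ (¬p4 ↔ p1))):
    ((¬p3 ∧ (¬p2 → p3)) ∧ (¬p4 ↔ p1)): α-rule — add (¬p3 ∧ (¬p2 → p3)), (¬p4 ↔ p1).
    (¬p3 ∧ (¬p2 → p3)): α-rule — add ¬p3, (¬p2 → p3).
    (¬p4 ↔ p1): β-rule — branch into ¬p4, p1  //  ¬¬p4, ¬p1.
      branch 2.1 (add ¬p4, p1):
        (¬p2 → p3): β-rule — branch into ¬¬p2  //  p3.
          branch 2.1.1 (add ¬¬p2):
            ○ open, literals {p1=true, p2=true, p3=false, p4=false}.
          branch 2.1.2 (add p3):
            × closes — contains both p3 and ¬p3.
      branch 2.2 (add ¬¬p4, ¬p1):
        (¬p2 → p3): β-rule — branch into ¬¬p2  //  p3.
          branch 2.2.1 (add ¬¬p2):
            ○ open, literals {p1=false, p2=true, p3=false, p4=true}.
          branch 2.2.2 (add p3):
            × closes — contains both p3 and ¬p3.
2 branches closed, 6 open.
An open branch gives a satisfying assignment: p3=true.

Satisfiable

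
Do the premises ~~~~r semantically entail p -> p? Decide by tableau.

Yes

Initial set: {~~~~r; ~(p -> p)}.
~~~~r: drop double negation, giving ~~r.
~(p -> p): α-rule — add p, ~p.
× closes — contains both p and ~p.
All 1 branch closes.
Every branch closed, so the premises entail the conclusion.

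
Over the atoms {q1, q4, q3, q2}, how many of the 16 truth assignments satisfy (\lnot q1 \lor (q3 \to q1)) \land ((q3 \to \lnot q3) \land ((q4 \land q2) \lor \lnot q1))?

Initial set: {((\lnot q1 \lor (q3 \to q1)) \land ((q3 \to \lnot q3) \land ((q4 \land q2) \lor \lnot q1)))}.
((\lnot q1 \lor (q3 \to q1)) \land ((q3 \to \lnot q3) \land ((q4 \land q2) \lor \lnot q1))): α-rule — add (\lnot q1 \lor (q3 \to q1)), ((q3 \to \lnot q3) \land ((q4 \land q2) \lor \lnot q1)).
((q3 \to \lnot q3) \land ((q4 \land q2) \lor \lnot q1)): α-rule — add (q3 \to \lnot q3), ((q4 \land q2) \lor \lnot q1).
(\lnot q1 \lor (q3 \to q1)): β-rule — branch into \lnot q1  //  (q3 \to q1).
  branch 1 (add \lnot q1):
    (q3 \to \lnot q3): β-rule — branch into \lnot q3  //  \lnot q3.
      branch 1.1 (add \lnot q3):
        ((q4 \land q2) \lor \lnot q1): β-rule — branch into (q4 \land q2)  //  \lnot q1.
          branch 1.1.1 (add (q4 \land q2)):
            (q4 \land q2): α-rule — add q4, q2.
            ○ open, literals {q1=F, q2=T, q3=F, q4=T}.
          branch 1.1.2 (add \lnot q1):
            ○ open, literals {q1=F, q3=F}.
      branch 1.2 (add \lnot q3):
        ((q4 \land q2) \lor \lnot q1): β-rule — branch into (q4 \land q2)  //  \lnot q1.
          branch 1.2.1 (add (q4 \land q2)):
            (q4 \land q2): α-rule — add q4, q2.
            ○ open, literals {q1=F, q2=T, q3=F, q4=T}.
          branch 1.2.2 (add \lnot q1):
            ○ open, literals {q1=F, q3=F}.
  branch 2 (add (q3 \to q1)):
    (q3 \to \lnot q3): β-rule — branch into \lnot q3  //  \lnot q3.
      branch 2.1 (add \lnot q3):
        ((q4 \land q2) \lor \lnot q1): β-rule — branch into (q4 \land q2)  //  \lnot q1.
          branch 2.1.1 (add (q4 \land q2)):
            (q4 \land q2): α-rule — add q4, q2.
            (q3 \to q1): β-rule — branch into \lnot q3  //  q1.
              branch 2.1.1.1 (add \lnot q3):
                ○ open, literals {q2=T, q3=F, q4=T}.
              branch 2.1.1.2 (add q1):
                ○ open, literals {q1=T, q2=T, q3=F, q4=T}.
          branch 2.1.2 (add \lnot q1):
            (q3 \to q1): β-rule — branch into \lnot q3  //  q1.
              branch 2.1.2.1 (add \lnot q3):
                ○ open, literals {q1=F, q3=F}.
              branch 2.1.2.2 (add q1):
                × closes — contains both q1 and \lnot q1.
      branch 2.2 (add \lnot q3):
        ((q4 \land q2) \lor \lnot q1): β-rule — branch into (q4 \land q2)  //  \lnot q1.
          branch 2.2.1 (add (q4 \land q2)):
            (q4 \land q2): α-rule — add q4, q2.
            (q3 \to q1): β-rule — branch into \lnot q3  //  q1.
              branch 2.2.1.1 (add \lnot q3):
                ○ open, literals {q2=T, q3=F, q4=T}.
              branch 2.2.1.2 (add q1):
                ○ open, literals {q1=T, q2=T, q3=F, q4=T}.
          branch 2.2.2 (add \lnot q1):
            (q3 \to q1): β-rule — branch into \lnot q3  //  q1.
              branch 2.2.2.1 (add \lnot q3):
                ○ open, literals {q1=F, q3=F}.
              branch 2.2.2.2 (add q1):
                × closes — contains both q1 and \lnot q1.
2 branches closed, 10 open.
Each open branch fixes some atoms; the unmentioned ones are free. Counting distinct full assignments: branch {q1=F, q2=T, q3=F, q4=T} (none free) contributes 1 new; branch {q1=F, q3=F} (q4, q2) contributes 3 new; branch {q1=F, q2=T, q3=F, q4=T} (none free) contributes 0 new; branch {q1=F, q3=F} (q4, q2) contributes 0 new; branch {q2=T, q3=F, q4=T} (q1) contributes 1 new; branch {q1=T, q2=T, q3=F, q4=T} (none free) contributes 0 new; branch {q1=F, q3=F} (q4, q2) contributes 0 new; branch {q2=T, q3=F, q4=T} (q1) contributes 0 new; branch {q1=T, q2=T, q3=F, q4=T} (none free) contributes 0 new; branch {q1=F, q3=F} (q4, q2) contributes 0 new. Total: 5.

5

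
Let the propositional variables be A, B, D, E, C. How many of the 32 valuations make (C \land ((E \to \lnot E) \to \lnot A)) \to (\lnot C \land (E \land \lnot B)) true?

20

Initial set: {T ((C \land ((E \to \lnot E) \to \lnot A)) \to (\lnot C \land (E \land \lnot B)))}.
T ((C \land ((E \to \lnot E) \to \lnot A)) \to (\lnot C \land (E \land \lnot B))): β-rule — branch into F (C \land ((E \to \lnot E) \to \lnot A))  //  T (\lnot C \land (E \land \lnot B)).
  branch 1 (add F (C \land ((E \to \lnot E) \to \lnot A))):
    F (C \land ((E \to \lnot E) \to \lnot A)): β-rule — branch into F C  //  F ((E \to \lnot E) \to \lnot A).
      branch 1.1 (add F C):
        ○ open, literals {C=false}.
      branch 1.2 (add F ((E \to \lnot E) \to \lnot A)):
        F ((E \to \lnot E) \to \lnot A): α-rule — add T (E \to \lnot E), F \lnot A.
        T (E \to \lnot E): β-rule — branch into F E  //  T \lnot E.
          branch 1.2.1 (add F E):
            ○ open, literals {A=true, E=false}.
          branch 1.2.2 (add T \lnot E):
            ○ open, literals {A=true, E=false}.
  branch 2 (add T (\lnot C \land (E \land \lnot B))):
    T (\lnot C \land (E \land \lnot B)): α-rule — add T \lnot C, T (E \land \lnot B).
    T (E \land \lnot B): α-rule — add T E, T \lnot B.
    ○ open, literals {B=false, C=false, E=true}.
0 branches closed, 4 open.
Each open branch fixes some atoms; the unmentioned ones are free. Counting distinct full assignments: branch {C=false} (A, B, D, E) contributes 16 new; branch {A=true, E=false} (B, D, C) contributes 4 new; branch {A=true, E=false} (B, D, C) contributes 0 new; branch {B=false, C=false, E=true} (A, D) contributes 0 new. Total: 20.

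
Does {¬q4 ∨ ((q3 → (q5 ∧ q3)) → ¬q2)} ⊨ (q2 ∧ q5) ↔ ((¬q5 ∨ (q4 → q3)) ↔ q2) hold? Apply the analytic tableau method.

Initial set: {T (¬q4 ∨ ((q3 → (q5 ∧ q3)) → ¬q2)); F ((q2 ∧ q5) ↔ ((¬q5 ∨ (q4 → q3)) ↔ q2))}.
T (¬q4 ∨ ((q3 → (q5 ∧ q3)) → ¬q2)): β-rule — branch into T ¬q4  //  T ((q3 → (q5 ∧ q3)) → ¬q2).
  branch 1 (add T ¬q4):
    F ((q2 ∧ q5) ↔ ((¬q5 ∨ (q4 → q3)) ↔ q2)): β-rule — branch into T (q2 ∧ q5), F ((¬q5 ∨ (q4 → q3)) ↔ q2)  //  F (q2 ∧ q5), T ((¬q5 ∨ (q4 → q3)) ↔ q2).
      branch 1.1 (add T (q2 ∧ q5), F ((¬q5 ∨ (q4 → q3)) ↔ q2)):
        T (q2 ∧ q5): α-rule — add T q2, T q5.
        F ((¬q5 ∨ (q4 → q3)) ↔ q2): β-rule — branch into T (¬q5 ∨ (q4 → q3)), F q2  //  F (¬q5 ∨ (q4 → q3)), T q2.
          branch 1.1.1 (add T (¬q5 ∨ (q4 → q3)), F q2):
            × closes — contains both q2 and ¬q2.
          branch 1.1.2 (add F (¬q5 ∨ (q4 → q3)), T q2):
            F (¬q5 ∨ (q4 → q3)): α-rule — add F ¬q5, F (q4 → q3).
            F (q4 → q3): α-rule — add T q4, F q3.
            × closes — contains both q4 and ¬q4.
      branch 1.2 (add F (q2 ∧ q5), T ((¬q5 ∨ (q4 → q3)) ↔ q2)):
        F (q2 ∧ q5): β-rule — branch into F q2  //  F q5.
          branch 1.2.1 (add F q2):
            T ((¬q5 ∨ (q4 → q3)) ↔ q2): β-rule — branch into T (¬q5 ∨ (q4 → q3)), T q2  //  F (¬q5 ∨ (q4 → q3)), F q2.
              branch 1.2.1.1 (add T (¬q5 ∨ (q4 → q3)), T q2):
                × closes — contains both q2 and ¬q2.
              branch 1.2.1.2 (add F (¬q5 ∨ (q4 → q3)), F q2):
                F (¬q5 ∨ (q4 → q3)): α-rule — add F ¬q5, F (q4 → q3).
                F (q4 → q3): α-rule — add T q4, F q3.
                × closes — contains both q4 and ¬q4.
          branch 1.2.2 (add F q5):
            T ((¬q5 ∨ (q4 → q3)) ↔ q2): β-rule — branch into T (¬q5 ∨ (q4 → q3)), T q2  //  F (¬q5 ∨ (q4 → q3)), F q2.
              branch 1.2.2.1 (add T (¬q5 ∨ (q4 → q3)), T q2):
                T (¬q5 ∨ (q4 → q3)): β-rule — branch into T ¬q5  //  T (q4 → q3).
                  branch 1.2.2.1.1 (add T ¬q5):
                    ○ open, literals {q2=T, q4=F, q5=F}.
                  branch 1.2.2.1.2 (add T (q4 → q3)):
                    T (q4 → q3): β-rule — branch into F q4  //  T q3.
                      branch 1.2.2.1.2.1 (add F q4):
                        ○ open, literals {q2=T, q4=F, q5=F}.
                      branch 1.2.2.1.2.2 (add T q3):
                        ○ open, literals {q2=T, q3=T, q4=F, q5=F}.
              branch 1.2.2.2 (add F (¬q5 ∨ (q4 → q3)), F q2):
                F (¬q5 ∨ (q4 → q3)): α-rule — add F ¬q5, F (q4 → q3).
                × closes — contains both q5 and ¬q5.
  branch 2 (add T ((q3 → (q5 ∧ q3)) → ¬q2)):
    F ((q2 ∧ q5) ↔ ((¬q5 ∨ (q4 → q3)) ↔ q2)): β-rule — branch into T (q2 ∧ q5), F ((¬q5 ∨ (q4 → q3)) ↔ q2)  //  F (q2 ∧ q5), T ((¬q5 ∨ (q4 → q3)) ↔ q2).
      branch 2.1 (add T (q2 ∧ q5), F ((¬q5 ∨ (q4 → q3)) ↔ q2)):
        T (q2 ∧ q5): α-rule — add T q2, T q5.
        T ((q3 → (q5 ∧ q3)) → ¬q2): β-rule — branch into F (q3 → (q5 ∧ q3))  //  T ¬q2.
          branch 2.1.1 (add F (q3 → (q5 ∧ q3))):
            F (q3 → (q5 ∧ q3)): α-rule — add T q3, F (q5 ∧ q3).
            F ((¬q5 ∨ (q4 → q3)) ↔ q2): β-rule — branch into T (¬q5 ∨ (q4 → q3)), F q2  //  F (¬q5 ∨ (q4 → q3)), T q2.
              branch 2.1.1.1 (add T (¬q5 ∨ (q4 → q3)), F q2):
                × closes — contains both q2 and ¬q2.
              branch 2.1.1.2 (add F (¬q5 ∨ (q4 → q3)), T q2):
                F (¬q5 ∨ (q4 → q3)): α-rule — add F ¬q5, F (q4 → q3).
                F (q4 → q3): α-rule — add T q4, F q3.
                × closes — contains both q3 and ¬q3.
          branch 2.1.2 (add T ¬q2):
            × closes — contains both q2 and ¬q2.
      branch 2.2 (add F (q2 ∧ q5), T ((¬q5 ∨ (q4 → q3)) ↔ q2)):
        T ((q3 → (q5 ∧ q3)) → ¬q2): β-rule — branch into F (q3 → (q5 ∧ q3))  //  T ¬q2.
          branch 2.2.1 (add F (q3 → (q5 ∧ q3))):
            F (q3 → (q5 ∧ q3)): α-rule — add T q3, F (q5 ∧ q3).
            F (q2 ∧ q5): β-rule — branch into F q2  //  F q5.
              branch 2.2.1.1 (add F q2):
                T ((¬q5 ∨ (q4 → q3)) ↔ q2): β-rule — branch into T (¬q5 ∨ (q4 → q3)), T q2  //  F (¬q5 ∨ (q4 → q3)), F q2.
                  branch 2.2.1.1.1 (add T (¬q5 ∨ (q4 → q3)), T q2):
                    × closes — contains both q2 and ¬q2.
                  branch 2.2.1.1.2 (add F (¬q5 ∨ (q4 → q3)), F q2):
                    F (¬q5 ∨ (q4 → q3)): α-rule — add F ¬q5, F (q4 → q3).
                    F (q4 → q3): α-rule — add T q4, F q3.
                    × closes — contains both q3 and ¬q3.
              branch 2.2.1.2 (add F q5):
                T ((¬q5 ∨ (q4 → q3)) ↔ q2): β-rule — branch into T (¬q5 ∨ (q4 → q3)), T q2  //  F (¬q5 ∨ (q4 → q3)), F q2.
                  branch 2.2.1.2.1 (add T (¬q5 ∨ (q4 → q3)), T q2):
                    F (q5 ∧ q3): β-rule — branch into F q5  //  F q3.
                      branch 2.2.1.2.1.1 (add F q5):
                        T (¬q5 ∨ (q4 → q3)): β-rule — branch into T ¬q5  //  T (q4 → q3).
                          branch 2.2.1.2.1.1.1 (add T ¬q5):
                            ○ open, literals {q2=T, q3=T, q5=F}.
                          branch 2.2.1.2.1.1.2 (add T (q4 → q3)):
                            T (q4 → q3): β-rule — branch into F q4  //  T q3.
                              branch 2.2.1.2.1.1.2.1 (add F q4):
                                ○ open, literals {q2=T, q3=T, q4=F, q5=F}.
                              branch 2.2.1.2.1.1.2.2 (add T q3):
                                ○ open, literals {q2=T, q3=T, q5=F}.
                      branch 2.2.1.2.1.2 (add F q3):
                        × closes — contains both q3 and ¬q3.
                  branch 2.2.1.2.2 (add F (¬q5 ∨ (q4 → q3)), F q2):
                    F (¬q5 ∨ (q4 → q3)): α-rule — add F ¬q5, F (q4 → q3).
                    × closes — contains both q5 and ¬q5.
          branch 2.2.2 (add T ¬q2):
            F (q2 ∧ q5): β-rule — branch into F q2  //  F q5.
              branch 2.2.2.1 (add F q2):
                T ((¬q5 ∨ (q4 → q3)) ↔ q2): β-rule — branch into T (¬q5 ∨ (q4 → q3)), T q2  //  F (¬q5 ∨ (q4 → q3)), F q2.
                  branch 2.2.2.1.1 (add T (¬q5 ∨ (q4 → q3)), T q2):
                    × closes — contains both q2 and ¬q2.
                  branch 2.2.2.1.2 (add F (¬q5 ∨ (q4 → q3)), F q2):
                    F (¬q5 ∨ (q4 → q3)): α-rule — add F ¬q5, F (q4 → q3).
                    F (q4 → q3): α-rule — add T q4, F q3.
                    ○ open, literals {q2=F, q3=F, q4=T, q5=T}.
              branch 2.2.2.2 (add F q5):
                T ((¬q5 ∨ (q4 → q3)) ↔ q2): β-rule — branch into T (¬q5 ∨ (q4 → q3)), T q2  //  F (¬q5 ∨ (q4 → q3)), F q2.
                  branch 2.2.2.2.1 (add T (¬q5 ∨ (q4 → q3)), T q2):
                    × closes — contains both q2 and ¬q2.
                  branch 2.2.2.2.2 (add F (¬q5 ∨ (q4 → q3)), F q2):
                    F (¬q5 ∨ (q4 → q3)): α-rule — add F ¬q5, F (q4 → q3).
                    × closes — contains both q5 and ¬q5.
15 branches closed, 7 open.
An open branch gives a countermodel: q2=T, q4=F, q5=F (unmentioned atoms arbitrary); the premises hold there but the conclusion fails.

No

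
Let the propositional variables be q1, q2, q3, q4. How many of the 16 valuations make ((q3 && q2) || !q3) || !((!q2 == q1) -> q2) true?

14

Initial set: {(((q3 && q2) || !q3) || !((!q2 == q1) -> q2))}.
(((q3 && q2) || !q3) || !((!q2 == q1) -> q2)): β-rule — branch into ((q3 && q2) || !q3)  //  !((!q2 == q1) -> q2).
  branch 1 (add ((q3 && q2) || !q3)):
    ((q3 && q2) || !q3): β-rule — branch into (q3 && q2)  //  !q3.
      branch 1.1 (add (q3 && q2)):
        (q3 && q2): α-rule — add q3, q2.
        ○ open, literals {q2=T, q3=T}.
      branch 1.2 (add !q3):
        ○ open, literals {q3=F}.
  branch 2 (add !((!q2 == q1) -> q2)):
    !((!q2 == q1) -> q2): α-rule — add (!q2 == q1), !q2.
    (!q2 == q1): β-rule — branch into !q2, q1  //  !!q2, !q1.
      branch 2.1 (add !q2, q1):
        ○ open, literals {q1=T, q2=F}.
      branch 2.2 (add !!q2, !q1):
        × closes — contains both q2 and !q2.
1 branch closed, 3 open.
Each open branch fixes some atoms; the unmentioned ones are free. Counting distinct full assignments: branch {q2=T, q3=T} (q1, q4) contributes 4 new; branch {q3=F} (q1, q2, q4) contributes 8 new; branch {q1=T, q2=F} (q3, q4) contributes 2 new. Total: 14.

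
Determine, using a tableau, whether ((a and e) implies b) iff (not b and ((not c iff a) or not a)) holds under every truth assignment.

Not valid

Assume the negation and expand:
Initial set: {not (((a and e) implies b) iff (not b and ((not c iff a) or not a)))}.
not (((a and e) implies b) iff (not b and ((not c iff a) or not a))): β-rule — branch into ((a and e) implies b), not (not b and ((not c iff a) or not a))  //  not ((a and e) implies b), (not b and ((not c iff a) or not a)).
  branch 1 (add ((a and e) implies b), not (not b and ((not c iff a) or not a))):
    ((a and e) implies b): β-rule — branch into not (a and e)  //  b.
      branch 1.1 (add not (a and e)):
        not (not b and ((not c iff a) or not a)): β-rule — branch into not not b  //  not ((not c iff a) or not a).
          branch 1.1.1 (add not not b):
            not (a and e): β-rule — branch into not a  //  not e.
              branch 1.1.1.1 (add not a):
                ○ open, literals {a=0, b=1}.
              branch 1.1.1.2 (add not e):
                ○ open, literals {b=1, e=0}.
          branch 1.1.2 (add not ((not c iff a) or not a)):
            not ((not c iff a) or not a): α-rule — add not (not c iff a), not not a.
            not (a and e): β-rule — branch into not a  //  not e.
              branch 1.1.2.1 (add not a):
                × closes — contains both a and not a.
              branch 1.1.2.2 (add not e):
                not (not c iff a): β-rule — branch into not c, not a  //  not not c, a.
                  branch 1.1.2.2.1 (add not c, not a):
                    × closes — contains both a and not a.
                  branch 1.1.2.2.2 (add not not c, a):
                    ○ open, literals {a=1, c=1, e=0}.
      branch 1.2 (add b):
        not (not b and ((not c iff a) or not a)): β-rule — branch into not not b  //  not ((not c iff a) or not a).
          branch 1.2.1 (add not not b):
            ○ open, literals {b=1}.
          branch 1.2.2 (add not ((not c iff a) or not a)):
            not ((not c iff a) or not a): α-rule — add not (not c iff a), not not a.
            not (not c iff a): β-rule — branch into not c, not a  //  not not c, a.
              branch 1.2.2.1 (add not c, not a):
                × closes — contains both a and not a.
              branch 1.2.2.2 (add not not c, a):
                ○ open, literals {a=1, b=1, c=1}.
  branch 2 (add not ((a and e) implies b), (not b and ((not c iff a) or not a))):
    not ((a and e) implies b): α-rule — add (a and e), not b.
    (not b and ((not c iff a) or not a)): α-rule — add not b, ((not c iff a) or not a).
    (a and e): α-rule — add a, e.
    ((not c iff a) or not a): β-rule — branch into (not c iff a)  //  not a.
      branch 2.1 (add (not c iff a)):
        (not c iff a): β-rule — branch into not c, a  //  not not c, not a.
          branch 2.1.1 (add not c, a):
            ○ open, literals {a=1, b=0, c=0, e=1}.
          branch 2.1.2 (add not not c, not a):
            × closes — contains both a and not a.
      branch 2.2 (add not a):
        × closes — contains both a and not a.
5 branches closed, 6 open.
An open branch gives a countermodel: a=0, b=1 (unmentioned atoms arbitrary); under it the original formula is false.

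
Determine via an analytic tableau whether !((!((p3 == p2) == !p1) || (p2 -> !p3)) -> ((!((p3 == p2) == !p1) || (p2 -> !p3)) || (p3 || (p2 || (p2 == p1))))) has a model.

Unsatisfiable

Initial set: {!((!((p3 == p2) == !p1) || (p2 -> !p3)) -> ((!((p3 == p2) == !p1) || (p2 -> !p3)) || (p3 || (p2 || (p2 == p1)))))}.
!((!((p3 == p2) == !p1) || (p2 -> !p3)) -> ((!((p3 == p2) == !p1) || (p2 -> !p3)) || (p3 || (p2 || (p2 == p1))))): α-rule — add (!((p3 == p2) == !p1) || (p2 -> !p3)), !((!((p3 == p2) == !p1) || (p2 -> !p3)) || (p3 || (p2 || (p2 == p1)))).
!((!((p3 == p2) == !p1) || (p2 -> !p3)) || (p3 || (p2 || (p2 == p1)))): α-rule — add !(!((p3 == p2) == !p1) || (p2 -> !p3)), !(p3 || (p2 || (p2 == p1))).
!(!((p3 == p2) == !p1) || (p2 -> !p3)): α-rule — add !!((p3 == p2) == !p1), !(p2 -> !p3).
!(p3 || (p2 || (p2 == p1))): α-rule — add !p3, !(p2 || (p2 == p1)).
!(p2 -> !p3): α-rule — add p2, !!p3.
× closes — contains both p3 and !p3.
All 1 branch closes.
Every branch closed; the formula is unsatisfiable.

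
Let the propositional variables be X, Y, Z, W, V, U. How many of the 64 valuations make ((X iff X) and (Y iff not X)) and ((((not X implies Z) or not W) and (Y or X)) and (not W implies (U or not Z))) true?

Initial set: {(((X iff X) and (Y iff not X)) and ((((not X implies Z) or not W) and (Y or X)) and (not W implies (U or not Z))))}.
(((X iff X) and (Y iff not X)) and ((((not X implies Z) or not W) and (Y or X)) and (not W implies (U or not Z)))): α-rule — add ((X iff X) and (Y iff not X)), ((((not X implies Z) or not W) and (Y or X)) and (not W implies (U or not Z))).
((X iff X) and (Y iff not X)): α-rule — add (X iff X), (Y iff not X).
((((not X implies Z) or not W) and (Y or X)) and (not W implies (U or not Z))): α-rule — add (((not X implies Z) or not W) and (Y or X)), (not W implies (U or not Z)).
(((not X implies Z) or not W) and (Y or X)): α-rule — add ((not X implies Z) or not W), (Y or X).
(X iff X): β-rule — branch into X, X  //  not X, not X.
  branch 1 (add X, X):
    (Y iff not X): β-rule — branch into Y, not X  //  not Y, not not X.
      branch 1.1 (add Y, not X):
        × closes — contains both X and not X.
      branch 1.2 (add not Y, not not X):
        (not W implies (U or not Z)): β-rule — branch into not not W  //  (U or not Z).
          branch 1.2.1 (add not not W):
            ((not X implies Z) or not W): β-rule — branch into (not X implies Z)  //  not W.
              branch 1.2.1.1 (add (not X implies Z)):
                (Y or X): β-rule — branch into Y  //  X.
                  branch 1.2.1.1.1 (add Y):
                    × closes — contains both Y and not Y.
                  branch 1.2.1.1.2 (add X):
                    (not X implies Z): β-rule — branch into not not X  //  Z.
                      branch 1.2.1.1.2.1 (add not not X):
                        ○ open, literals {W=T, X=T, Y=F}.
                      branch 1.2.1.1.2.2 (add Z):
                        ○ open, literals {W=T, X=T, Y=F, Z=T}.
              branch 1.2.1.2 (add not W):
                × closes — contains both W and not W.
          branch 1.2.2 (add (U or not Z)):
            ((not X implies Z) or not W): β-rule — branch into (not X implies Z)  //  not W.
              branch 1.2.2.1 (add (not X implies Z)):
                (Y or X): β-rule — branch into Y  //  X.
                  branch 1.2.2.1.1 (add Y):
                    × closes — contains both Y and not Y.
                  branch 1.2.2.1.2 (add X):
                    (U or not Z): β-rule — branch into U  //  not Z.
                      branch 1.2.2.1.2.1 (add U):
                        (not X implies Z): β-rule — branch into not not X  //  Z.
                          branch 1.2.2.1.2.1.1 (add not not X):
                            ○ open, literals {U=T, X=T, Y=F}.
                          branch 1.2.2.1.2.1.2 (add Z):
                            ○ open, literals {U=T, X=T, Y=F, Z=T}.
                      branch 1.2.2.1.2.2 (add not Z):
                        (not X implies Z): β-rule — branch into not not X  //  Z.
                          branch 1.2.2.1.2.2.1 (add not not X):
                            ○ open, literals {X=T, Y=F, Z=F}.
                          branch 1.2.2.1.2.2.2 (add Z):
                            × closes — contains both Z and not Z.
              branch 1.2.2.2 (add not W):
                (Y or X): β-rule — branch into Y  //  X.
                  branch 1.2.2.2.1 (add Y):
                    × closes — contains both Y and not Y.
                  branch 1.2.2.2.2 (add X):
                    (U or not Z): β-rule — branch into U  //  not Z.
                      branch 1.2.2.2.2.1 (add U):
                        ○ open, literals {U=T, W=F, X=T, Y=F}.
                      branch 1.2.2.2.2.2 (add not Z):
                        ○ open, literals {W=F, X=T, Y=F, Z=F}.
  branch 2 (add not X, not X):
    (Y iff not X): β-rule — branch into Y, not X  //  not Y, not not X.
      branch 2.1 (add Y, not X):
        (not W implies (U or not Z)): β-rule — branch into not not W  //  (U or not Z).
          branch 2.1.1 (add not not W):
            ((not X implies Z) or not W): β-rule — branch into (not X implies Z)  //  not W.
              branch 2.1.1.1 (add (not X implies Z)):
                (Y or X): β-rule — branch into Y  //  X.
                  branch 2.1.1.1.1 (add Y):
                    (not X implies Z): β-rule — branch into not not X  //  Z.
                      branch 2.1.1.1.1.1 (add not not X):
                        × closes — contains both X and not X.
                      branch 2.1.1.1.1.2 (add Z):
                        ○ open, literals {W=T, X=F, Y=T, Z=T}.
                  branch 2.1.1.1.2 (add X):
                    × closes — contains both X and not X.
              branch 2.1.1.2 (add not W):
                × closes — contains both W and not W.
          branch 2.1.2 (add (U or not Z)):
            ((not X implies Z) or not W): β-rule — branch into (not X implies Z)  //  not W.
              branch 2.1.2.1 (add (not X implies Z)):
                (Y or X): β-rule — branch into Y  //  X.
                  branch 2.1.2.1.1 (add Y):
                    (U or not Z): β-rule — branch into U  //  not Z.
                      branch 2.1.2.1.1.1 (add U):
                        (not X implies Z): β-rule — branch into not not X  //  Z.
                          branch 2.1.2.1.1.1.1 (add not not X):
                            × closes — contains both X and not X.
                          branch 2.1.2.1.1.1.2 (add Z):
                            ○ open, literals {U=T, X=F, Y=T, Z=T}.
                      branch 2.1.2.1.1.2 (add not Z):
                        (not X implies Z): β-rule — branch into not not X  //  Z.
                          branch 2.1.2.1.1.2.1 (add not not X):
                            × closes — contains both X and not X.
                          branch 2.1.2.1.1.2.2 (add Z):
                            × closes — contains both Z and not Z.
                  branch 2.1.2.1.2 (add X):
                    × closes — contains both X and not X.
              branch 2.1.2.2 (add not W):
                (Y or X): β-rule — branch into Y  //  X.
                  branch 2.1.2.2.1 (add Y):
                    (U or not Z): β-rule — branch into U  //  not Z.
                      branch 2.1.2.2.1.1 (add U):
                        ○ open, literals {U=T, W=F, X=F, Y=T}.
                      branch 2.1.2.2.1.2 (add not Z):
                        ○ open, literals {W=F, X=F, Y=T, Z=F}.
                  branch 2.1.2.2.2 (add X):
                    × closes — contains both X and not X.
      branch 2.2 (add not Y, not not X):
        × closes — contains both X and not X.
15 branches closed, 11 open.
Each open branch fixes some atoms; the unmentioned ones are free. Counting distinct full assignments: branch {W=T, X=T, Y=F} (Z, V, U) contributes 8 new; branch {W=T, X=T, Y=F, Z=T} (V, U) contributes 0 new; branch {U=T, X=T, Y=F} (Z, W, V) contributes 4 new; branch {U=T, X=T, Y=F, Z=T} (W, V) contributes 0 new; branch {X=T, Y=F, Z=F} (W, V, U) contributes 2 new; branch {U=T, W=F, X=T, Y=F} (Z, V) contributes 0 new; branch {W=F, X=T, Y=F, Z=F} (V, U) contributes 0 new; branch {W=T, X=F, Y=T, Z=T} (V, U) contributes 4 new; branch {U=T, X=F, Y=T, Z=T} (W, V) contributes 2 new; branch {U=T, W=F, X=F, Y=T} (Z, V) contributes 2 new; branch {W=F, X=F, Y=T, Z=F} (V, U) contributes 2 new. Total: 24.

24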